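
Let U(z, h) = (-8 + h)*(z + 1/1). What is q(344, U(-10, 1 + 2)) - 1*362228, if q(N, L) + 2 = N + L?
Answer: -361841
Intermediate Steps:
U(z, h) = (1 + z)*(-8 + h) (U(z, h) = (-8 + h)*(z + 1) = (-8 + h)*(1 + z) = (1 + z)*(-8 + h))
q(N, L) = -2 + L + N (q(N, L) = -2 + (N + L) = -2 + (L + N) = -2 + L + N)
q(344, U(-10, 1 + 2)) - 1*362228 = (-2 + (-8 + (1 + 2) - 8*(-10) + (1 + 2)*(-10)) + 344) - 1*362228 = (-2 + (-8 + 3 + 80 + 3*(-10)) + 344) - 362228 = (-2 + (-8 + 3 + 80 - 30) + 344) - 362228 = (-2 + 45 + 344) - 362228 = 387 - 362228 = -361841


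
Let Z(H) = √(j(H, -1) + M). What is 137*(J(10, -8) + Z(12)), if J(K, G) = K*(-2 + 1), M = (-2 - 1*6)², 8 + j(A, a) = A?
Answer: -1370 + 274*√17 ≈ -240.27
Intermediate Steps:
j(A, a) = -8 + A
M = 64 (M = (-2 - 6)² = (-8)² = 64)
J(K, G) = -K (J(K, G) = K*(-1) = -K)
Z(H) = √(56 + H) (Z(H) = √((-8 + H) + 64) = √(56 + H))
137*(J(10, -8) + Z(12)) = 137*(-1*10 + √(56 + 12)) = 137*(-10 + √68) = 137*(-10 + 2*√17) = -1370 + 274*√17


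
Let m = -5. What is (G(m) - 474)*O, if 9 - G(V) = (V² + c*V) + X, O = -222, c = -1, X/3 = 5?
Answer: 113220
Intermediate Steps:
X = 15 (X = 3*5 = 15)
G(V) = -6 + V - V² (G(V) = 9 - ((V² - V) + 15) = 9 - (15 + V² - V) = 9 + (-15 + V - V²) = -6 + V - V²)
(G(m) - 474)*O = ((-6 - 5 - 1*(-5)²) - 474)*(-222) = ((-6 - 5 - 1*25) - 474)*(-222) = ((-6 - 5 - 25) - 474)*(-222) = (-36 - 474)*(-222) = -510*(-222) = 113220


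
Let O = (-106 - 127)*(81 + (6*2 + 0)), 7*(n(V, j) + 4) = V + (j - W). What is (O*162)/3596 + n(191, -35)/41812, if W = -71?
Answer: -8285731927/8487836 ≈ -976.19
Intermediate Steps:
n(V, j) = 43/7 + V/7 + j/7 (n(V, j) = -4 + (V + (j - 1*(-71)))/7 = -4 + (V + (j + 71))/7 = -4 + (V + (71 + j))/7 = -4 + (71 + V + j)/7 = -4 + (71/7 + V/7 + j/7) = 43/7 + V/7 + j/7)
O = -21669 (O = -233*(81 + (12 + 0)) = -233*(81 + 12) = -233*93 = -21669)
(O*162)/3596 + n(191, -35)/41812 = -21669*162/3596 + (43/7 + (⅐)*191 + (⅐)*(-35))/41812 = -3510378*1/3596 + (43/7 + 191/7 - 5)*(1/41812) = -56619/58 + (199/7)*(1/41812) = -56619/58 + 199/292684 = -8285731927/8487836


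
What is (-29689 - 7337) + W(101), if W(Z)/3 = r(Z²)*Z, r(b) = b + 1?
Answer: 3054180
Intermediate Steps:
r(b) = 1 + b
W(Z) = 3*Z*(1 + Z²) (W(Z) = 3*((1 + Z²)*Z) = 3*(Z*(1 + Z²)) = 3*Z*(1 + Z²))
(-29689 - 7337) + W(101) = (-29689 - 7337) + 3*101*(1 + 101²) = -37026 + 3*101*(1 + 10201) = -37026 + 3*101*10202 = -37026 + 3091206 = 3054180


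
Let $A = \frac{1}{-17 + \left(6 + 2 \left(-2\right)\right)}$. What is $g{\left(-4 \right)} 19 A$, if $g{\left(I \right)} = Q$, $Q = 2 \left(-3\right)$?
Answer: $\frac{38}{5} \approx 7.6$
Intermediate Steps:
$Q = -6$
$g{\left(I \right)} = -6$
$A = - \frac{1}{15}$ ($A = \frac{1}{-17 + \left(6 - 4\right)} = \frac{1}{-17 + 2} = \frac{1}{-15} = - \frac{1}{15} \approx -0.066667$)
$g{\left(-4 \right)} 19 A = \left(-6\right) 19 \left(- \frac{1}{15}\right) = \left(-114\right) \left(- \frac{1}{15}\right) = \frac{38}{5}$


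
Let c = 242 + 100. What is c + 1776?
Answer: 2118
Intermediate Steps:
c = 342
c + 1776 = 342 + 1776 = 2118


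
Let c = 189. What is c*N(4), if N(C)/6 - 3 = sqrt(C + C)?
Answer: 3402 + 2268*sqrt(2) ≈ 6609.4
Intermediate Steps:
N(C) = 18 + 6*sqrt(2)*sqrt(C) (N(C) = 18 + 6*sqrt(C + C) = 18 + 6*sqrt(2*C) = 18 + 6*(sqrt(2)*sqrt(C)) = 18 + 6*sqrt(2)*sqrt(C))
c*N(4) = 189*(18 + 6*sqrt(2)*sqrt(4)) = 189*(18 + 6*sqrt(2)*2) = 189*(18 + 12*sqrt(2)) = 3402 + 2268*sqrt(2)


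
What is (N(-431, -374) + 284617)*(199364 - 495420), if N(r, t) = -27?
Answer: -84254577040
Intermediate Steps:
(N(-431, -374) + 284617)*(199364 - 495420) = (-27 + 284617)*(199364 - 495420) = 284590*(-296056) = -84254577040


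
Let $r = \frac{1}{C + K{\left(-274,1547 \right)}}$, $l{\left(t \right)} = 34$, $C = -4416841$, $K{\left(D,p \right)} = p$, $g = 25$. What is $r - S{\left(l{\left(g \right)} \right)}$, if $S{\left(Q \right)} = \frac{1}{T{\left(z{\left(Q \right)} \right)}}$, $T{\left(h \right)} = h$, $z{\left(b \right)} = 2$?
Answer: $- \frac{1103824}{2207647} \approx -0.5$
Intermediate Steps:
$S{\left(Q \right)} = \frac{1}{2}$
$r = - \frac{1}{4415294}$ ($r = \frac{1}{-4416841 + 1547} = \frac{1}{-4415294} = - \frac{1}{4415294} \approx -2.2649 \cdot 10^{-7}$)
$r - S{\left(l{\left(g \right)} \right)} = - \frac{1}{4415294} - \frac{1}{2} = - \frac{1103824}{2207647}$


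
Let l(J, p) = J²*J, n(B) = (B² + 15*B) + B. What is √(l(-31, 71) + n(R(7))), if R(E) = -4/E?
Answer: I*√1460191/7 ≈ 172.63*I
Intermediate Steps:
n(B) = B² + 16*B
l(J, p) = J³
√(l(-31, 71) + n(R(7))) = √((-31)³ + (-4/7)*(16 - 4/7)) = √(-29791 + (-4*⅐)*(16 - 4*⅐)) = √(-29791 - 4*(16 - 4/7)/7) = √(-29791 - 4/7*108/7) = √(-29791 - 432/49) = √(-1460191/49) = I*√1460191/7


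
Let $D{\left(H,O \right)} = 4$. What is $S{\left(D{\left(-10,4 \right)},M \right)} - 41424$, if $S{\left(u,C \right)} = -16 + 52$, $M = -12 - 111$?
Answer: $-41388$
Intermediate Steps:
$M = -123$
$S{\left(u,C \right)} = 36$
$S{\left(D{\left(-10,4 \right)},M \right)} - 41424 = 36 - 41424 = -41388$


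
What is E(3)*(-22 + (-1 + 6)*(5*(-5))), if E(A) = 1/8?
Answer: -147/8 ≈ -18.375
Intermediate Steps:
E(A) = ⅛
E(3)*(-22 + (-1 + 6)*(5*(-5))) = (-22 + (-1 + 6)*(5*(-5)))/8 = (-22 + 5*(-25))/8 = (-22 - 125)/8 = (⅛)*(-147) = -147/8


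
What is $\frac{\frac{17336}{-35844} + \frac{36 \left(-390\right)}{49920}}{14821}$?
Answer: $- \frac{219337}{4249951392} \approx -5.1609 \cdot 10^{-5}$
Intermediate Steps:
$\frac{\frac{17336}{-35844} + \frac{36 \left(-390\right)}{49920}}{14821} = \left(17336 \left(- \frac{1}{35844}\right) - \frac{9}{32}\right) \frac{1}{14821} = \left(- \frac{4334}{8961} - \frac{9}{32}\right) \frac{1}{14821} = \left(- \frac{219337}{286752}\right) \frac{1}{14821} = - \frac{219337}{4249951392}$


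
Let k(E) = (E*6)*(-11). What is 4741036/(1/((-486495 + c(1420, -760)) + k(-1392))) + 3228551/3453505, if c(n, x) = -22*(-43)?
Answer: -6445748922417120309/3453505 ≈ -1.8664e+12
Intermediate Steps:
k(E) = -66*E (k(E) = (6*E)*(-11) = -66*E)
c(n, x) = 946
4741036/(1/((-486495 + c(1420, -760)) + k(-1392))) + 3228551/3453505 = 4741036/(1/((-486495 + 946) - 66*(-1392))) + 3228551/3453505 = 4741036/(1/(-485549 + 91872)) + 3228551*(1/3453505) = 4741036/(1/(-393677)) + 3228551/3453505 = 4741036/(-1/393677) + 3228551/3453505 = 4741036*(-393677) + 3228551/3453505 = -1866436829372 + 3228551/3453505 = -6445748922417120309/3453505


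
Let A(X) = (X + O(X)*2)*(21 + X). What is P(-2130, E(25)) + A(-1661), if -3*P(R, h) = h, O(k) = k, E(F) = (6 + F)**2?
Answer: 24515399/3 ≈ 8.1718e+6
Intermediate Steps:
P(R, h) = -h/3
A(X) = 3*X*(21 + X) (A(X) = (X + X*2)*(21 + X) = (X + 2*X)*(21 + X) = (3*X)*(21 + X) = 3*X*(21 + X))
P(-2130, E(25)) + A(-1661) = -(6 + 25)**2/3 + 3*(-1661)*(21 - 1661) = -1/3*31**2 + 3*(-1661)*(-1640) = -1/3*961 + 8172120 = -961/3 + 8172120 = 24515399/3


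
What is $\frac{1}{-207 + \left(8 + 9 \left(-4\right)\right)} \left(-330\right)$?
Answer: $\frac{66}{47} \approx 1.4043$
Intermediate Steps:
$\frac{1}{-207 + \left(8 + 9 \left(-4\right)\right)} \left(-330\right) = \frac{1}{-207 + \left(8 - 36\right)} \left(-330\right) = \frac{1}{-207 - 28} \left(-330\right) = \frac{1}{-235} \left(-330\right) = \left(- \frac{1}{235}\right) \left(-330\right) = \frac{66}{47}$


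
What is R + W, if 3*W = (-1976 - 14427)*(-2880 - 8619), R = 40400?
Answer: 62913099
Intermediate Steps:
W = 62872699 (W = ((-1976 - 14427)*(-2880 - 8619))/3 = (-16403*(-11499))/3 = (⅓)*188618097 = 62872699)
R + W = 40400 + 62872699 = 62913099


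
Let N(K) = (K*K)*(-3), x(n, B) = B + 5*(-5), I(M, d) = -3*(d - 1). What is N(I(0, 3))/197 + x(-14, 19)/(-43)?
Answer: -3462/8471 ≈ -0.40869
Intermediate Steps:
I(M, d) = 3 - 3*d (I(M, d) = -3*(-1 + d) = 3 - 3*d)
x(n, B) = -25 + B (x(n, B) = B - 25 = -25 + B)
N(K) = -3*K**2 (N(K) = K**2*(-3) = -3*K**2)
N(I(0, 3))/197 + x(-14, 19)/(-43) = -3*(3 - 3*3)**2/197 + (-25 + 19)/(-43) = -3*(3 - 9)**2*(1/197) - 6*(-1/43) = -3*(-6)**2*(1/197) + 6/43 = -3*36*(1/197) + 6/43 = -108*1/197 + 6/43 = -108/197 + 6/43 = -3462/8471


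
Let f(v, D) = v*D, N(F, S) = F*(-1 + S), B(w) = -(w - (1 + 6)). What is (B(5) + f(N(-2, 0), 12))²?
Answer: 676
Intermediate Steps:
B(w) = 7 - w (B(w) = -(w - 1*7) = -(w - 7) = -(-7 + w) = 7 - w)
f(v, D) = D*v
(B(5) + f(N(-2, 0), 12))² = ((7 - 1*5) + 12*(-2*(-1 + 0)))² = ((7 - 5) + 12*(-2*(-1)))² = (2 + 12*2)² = (2 + 24)² = 26² = 676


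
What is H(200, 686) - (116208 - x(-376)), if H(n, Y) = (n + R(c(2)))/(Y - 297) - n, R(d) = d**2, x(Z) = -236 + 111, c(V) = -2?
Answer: -45331133/389 ≈ -1.1653e+5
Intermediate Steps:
x(Z) = -125
H(n, Y) = -n + (4 + n)/(-297 + Y) (H(n, Y) = (n + (-2)**2)/(Y - 297) - n = (n + 4)/(-297 + Y) - n = (4 + n)/(-297 + Y) - n = -n + (4 + n)/(-297 + Y))
H(200, 686) - (116208 - x(-376)) = (4 + 298*200 - 1*686*200)/(-297 + 686) - (116208 - 1*(-125)) = (4 + 59600 - 137200)/389 - (116208 + 125) = (1/389)*(-77596) - 1*116333 = -77596/389 - 116333 = -45331133/389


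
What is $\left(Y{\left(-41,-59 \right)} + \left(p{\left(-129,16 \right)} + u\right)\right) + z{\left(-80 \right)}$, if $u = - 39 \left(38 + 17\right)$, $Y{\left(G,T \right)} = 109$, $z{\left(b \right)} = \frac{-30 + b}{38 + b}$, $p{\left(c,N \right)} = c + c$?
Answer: $- \frac{48119}{21} \approx -2291.4$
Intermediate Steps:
$p{\left(c,N \right)} = 2 c$
$z{\left(b \right)} = \frac{-30 + b}{38 + b}$
$u = -2145$ ($u = \left(-39\right) 55 = -2145$)
$\left(Y{\left(-41,-59 \right)} + \left(p{\left(-129,16 \right)} + u\right)\right) + z{\left(-80 \right)} = \left(109 + \left(2 \left(-129\right) - 2145\right)\right) + \frac{-30 - 80}{38 - 80} = \left(109 - 2403\right) + \frac{1}{-42} \left(-110\right) = \left(109 - 2403\right) - - \frac{55}{21} = -2294 + \frac{55}{21} = - \frac{48119}{21}$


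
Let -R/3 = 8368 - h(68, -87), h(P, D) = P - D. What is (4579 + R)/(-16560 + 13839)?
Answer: 20060/2721 ≈ 7.3723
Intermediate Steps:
R = -24639 (R = -3*(8368 - (68 - 1*(-87))) = -3*(8368 - (68 + 87)) = -3*(8368 - 1*155) = -3*(8368 - 155) = -3*8213 = -24639)
(4579 + R)/(-16560 + 13839) = (4579 - 24639)/(-16560 + 13839) = -20060/(-2721) = -20060*(-1/2721) = 20060/2721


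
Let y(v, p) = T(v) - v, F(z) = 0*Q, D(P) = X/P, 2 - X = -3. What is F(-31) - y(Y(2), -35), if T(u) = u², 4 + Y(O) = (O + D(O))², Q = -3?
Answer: -3965/16 ≈ -247.81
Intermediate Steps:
X = 5 (X = 2 - 1*(-3) = 2 + 3 = 5)
D(P) = 5/P
F(z) = 0 (F(z) = 0*(-3) = 0)
Y(O) = -4 + (O + 5/O)²
y(v, p) = v² - v
F(-31) - y(Y(2), -35) = 0 - (6 + 2² + 25/2²)*(-1 + (6 + 2² + 25/2²)) = 0 - (6 + 4 + 25*(¼))*(-1 + (6 + 4 + 25*(¼))) = 0 - (6 + 4 + 25/4)*(-1 + (6 + 4 + 25/4)) = 0 - 65*(-1 + 65/4)/4 = 0 - 65*61/(4*4) = 0 - 1*3965/16 = 0 - 3965/16 = -3965/16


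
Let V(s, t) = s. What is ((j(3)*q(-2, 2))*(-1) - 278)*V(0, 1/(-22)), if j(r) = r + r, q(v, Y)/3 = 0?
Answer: 0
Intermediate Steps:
q(v, Y) = 0 (q(v, Y) = 3*0 = 0)
j(r) = 2*r
((j(3)*q(-2, 2))*(-1) - 278)*V(0, 1/(-22)) = (((2*3)*0)*(-1) - 278)*0 = ((6*0)*(-1) - 278)*0 = (0*(-1) - 278)*0 = (0 - 278)*0 = -278*0 = 0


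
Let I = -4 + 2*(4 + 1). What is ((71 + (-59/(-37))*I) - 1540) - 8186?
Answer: -356881/37 ≈ -9645.4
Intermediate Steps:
I = 6 (I = -4 + 2*5 = -4 + 10 = 6)
((71 + (-59/(-37))*I) - 1540) - 8186 = ((71 - 59/(-37)*6) - 1540) - 8186 = ((71 - 59*(-1/37)*6) - 1540) - 8186 = ((71 + (59/37)*6) - 1540) - 8186 = ((71 + 354/37) - 1540) - 8186 = (2981/37 - 1540) - 8186 = -53999/37 - 8186 = -356881/37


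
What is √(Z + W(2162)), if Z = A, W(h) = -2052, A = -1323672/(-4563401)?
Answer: 2*I*√29588710262595/240179 ≈ 45.296*I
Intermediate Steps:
A = 1323672/4563401 (A = -1323672*(-1/4563401) = 1323672/4563401 ≈ 0.29006)
Z = 1323672/4563401 ≈ 0.29006
√(Z + W(2162)) = √(1323672/4563401 - 2052) = √(-9362775180/4563401) = 2*I*√29588710262595/240179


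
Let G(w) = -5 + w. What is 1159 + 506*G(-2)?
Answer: -2383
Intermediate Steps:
1159 + 506*G(-2) = 1159 + 506*(-5 - 2) = 1159 + 506*(-7) = 1159 - 3542 = -2383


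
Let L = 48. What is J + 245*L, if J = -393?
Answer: 11367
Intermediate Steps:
J + 245*L = -393 + 245*48 = -393 + 11760 = 11367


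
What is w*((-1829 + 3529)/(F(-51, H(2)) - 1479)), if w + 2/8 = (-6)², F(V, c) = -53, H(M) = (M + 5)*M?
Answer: -60775/1532 ≈ -39.670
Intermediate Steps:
H(M) = M*(5 + M) (H(M) = (5 + M)*M = M*(5 + M))
w = 143/4 (w = -¼ + (-6)² = -¼ + 36 = 143/4 ≈ 35.750)
w*((-1829 + 3529)/(F(-51, H(2)) - 1479)) = 143*((-1829 + 3529)/(-53 - 1479))/4 = 143*(1700/(-1532))/4 = 143*(1700*(-1/1532))/4 = (143/4)*(-425/383) = -60775/1532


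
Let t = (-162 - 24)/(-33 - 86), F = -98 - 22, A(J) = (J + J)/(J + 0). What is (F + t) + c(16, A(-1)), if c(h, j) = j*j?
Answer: -13618/119 ≈ -114.44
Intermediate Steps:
A(J) = 2 (A(J) = (2*J)/J = 2)
c(h, j) = j²
F = -120
t = 186/119 (t = -186/(-119) = -186*(-1/119) = 186/119 ≈ 1.5630)
(F + t) + c(16, A(-1)) = (-120 + 186/119) + 2² = -14094/119 + 4 = -13618/119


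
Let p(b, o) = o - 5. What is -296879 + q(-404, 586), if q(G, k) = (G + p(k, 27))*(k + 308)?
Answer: -638387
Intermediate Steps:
p(b, o) = -5 + o
q(G, k) = (22 + G)*(308 + k) (q(G, k) = (G + (-5 + 27))*(k + 308) = (G + 22)*(308 + k) = (22 + G)*(308 + k))
-296879 + q(-404, 586) = -296879 + (6776 + 22*586 + 308*(-404) - 404*586) = -296879 + (6776 + 12892 - 124432 - 236744) = -296879 - 341508 = -638387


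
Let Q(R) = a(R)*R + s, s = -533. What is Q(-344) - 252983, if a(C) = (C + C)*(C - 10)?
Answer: -84035404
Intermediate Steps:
a(C) = 2*C*(-10 + C) (a(C) = (2*C)*(-10 + C) = 2*C*(-10 + C))
Q(R) = -533 + 2*R²*(-10 + R) (Q(R) = (2*R*(-10 + R))*R - 533 = 2*R²*(-10 + R) - 533 = -533 + 2*R²*(-10 + R))
Q(-344) - 252983 = (-533 + 2*(-344)²*(-10 - 344)) - 252983 = (-533 + 2*118336*(-354)) - 252983 = (-533 - 83781888) - 252983 = -83782421 - 252983 = -84035404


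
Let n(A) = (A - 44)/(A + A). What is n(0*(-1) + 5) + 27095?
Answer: 270911/10 ≈ 27091.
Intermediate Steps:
n(A) = (-44 + A)/(2*A) (n(A) = (-44 + A)/((2*A)) = (-44 + A)*(1/(2*A)) = (-44 + A)/(2*A))
n(0*(-1) + 5) + 27095 = (-44 + (0*(-1) + 5))/(2*(0*(-1) + 5)) + 27095 = (-44 + (0 + 5))/(2*(0 + 5)) + 27095 = (½)*(-44 + 5)/5 + 27095 = (½)*(⅕)*(-39) + 27095 = -39/10 + 27095 = 270911/10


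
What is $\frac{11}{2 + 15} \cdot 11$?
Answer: $\frac{121}{17} \approx 7.1176$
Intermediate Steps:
$\frac{11}{2 + 15} \cdot 11 = \frac{11}{17} \cdot 11 = \frac{121}{17}$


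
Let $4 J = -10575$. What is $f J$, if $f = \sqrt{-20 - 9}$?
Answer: $- \frac{10575 i \sqrt{29}}{4} \approx - 14237.0 i$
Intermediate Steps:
$J = - \frac{10575}{4}$ ($J = \frac{1}{4} \left(-10575\right) = - \frac{10575}{4} \approx -2643.8$)
$f = i \sqrt{29}$ ($f = \sqrt{-29} = i \sqrt{29} \approx 5.3852 i$)
$f J = i \sqrt{29} \left(- \frac{10575}{4}\right) = - \frac{10575 i \sqrt{29}}{4}$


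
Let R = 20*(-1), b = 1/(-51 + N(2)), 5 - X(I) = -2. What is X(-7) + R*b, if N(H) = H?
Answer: 363/49 ≈ 7.4082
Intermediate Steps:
X(I) = 7 (X(I) = 5 - 1*(-2) = 5 + 2 = 7)
b = -1/49 (b = 1/(-51 + 2) = 1/(-49) = -1/49 ≈ -0.020408)
R = -20
X(-7) + R*b = 7 - 20*(-1/49) = 7 + 20/49 = 363/49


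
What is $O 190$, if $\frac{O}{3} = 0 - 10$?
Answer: $-5700$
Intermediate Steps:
$O = -30$ ($O = 3 \left(0 - 10\right) = 3 \left(-10\right) = -30$)
$O 190 = \left(-30\right) 190 = -5700$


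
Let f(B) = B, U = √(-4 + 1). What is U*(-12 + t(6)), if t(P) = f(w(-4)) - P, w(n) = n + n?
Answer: -26*I*√3 ≈ -45.033*I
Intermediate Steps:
U = I*√3 (U = √(-3) = I*√3 ≈ 1.732*I)
w(n) = 2*n
t(P) = -8 - P (t(P) = 2*(-4) - P = -8 - P)
U*(-12 + t(6)) = (I*√3)*(-12 + (-8 - 1*6)) = (I*√3)*(-12 + (-8 - 6)) = (I*√3)*(-12 - 14) = (I*√3)*(-26) = -26*I*√3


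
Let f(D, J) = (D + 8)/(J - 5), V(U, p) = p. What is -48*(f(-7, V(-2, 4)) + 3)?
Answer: -96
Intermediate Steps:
f(D, J) = (8 + D)/(-5 + J)
-48*(f(-7, V(-2, 4)) + 3) = -48*((8 - 7)/(-5 + 4) + 3) = -48*(1/(-1) + 3) = -48*(-1*1 + 3) = -48*(-1 + 3) = -48*2 = -96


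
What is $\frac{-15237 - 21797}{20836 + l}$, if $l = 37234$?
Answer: $- \frac{18517}{29035} \approx -0.63775$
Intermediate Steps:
$\frac{-15237 - 21797}{20836 + l} = \frac{-15237 - 21797}{20836 + 37234} = - \frac{37034}{58070} = \left(-37034\right) \frac{1}{58070} = - \frac{18517}{29035}$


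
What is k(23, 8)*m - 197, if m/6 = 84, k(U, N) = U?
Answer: 11395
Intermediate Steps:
m = 504 (m = 6*84 = 504)
k(23, 8)*m - 197 = 23*504 - 197 = 11592 - 197 = 11395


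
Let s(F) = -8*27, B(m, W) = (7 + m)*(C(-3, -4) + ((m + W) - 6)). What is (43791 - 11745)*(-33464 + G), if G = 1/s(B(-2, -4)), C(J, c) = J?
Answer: -38605949725/36 ≈ -1.0724e+9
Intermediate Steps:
B(m, W) = (7 + m)*(-9 + W + m) (B(m, W) = (7 + m)*(-3 + ((m + W) - 6)) = (7 + m)*(-3 + ((W + m) - 6)) = (7 + m)*(-3 + (-6 + W + m)) = (7 + m)*(-9 + W + m))
s(F) = -216
G = -1/216 (G = 1/(-216) = -1/216 ≈ -0.0046296)
(43791 - 11745)*(-33464 + G) = (43791 - 11745)*(-33464 - 1/216) = 32046*(-7228225/216) = -38605949725/36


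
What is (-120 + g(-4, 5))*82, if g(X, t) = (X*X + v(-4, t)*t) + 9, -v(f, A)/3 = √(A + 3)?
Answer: -7790 - 2460*√2 ≈ -11269.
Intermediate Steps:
v(f, A) = -3*√(3 + A) (v(f, A) = -3*√(A + 3) = -3*√(3 + A))
g(X, t) = 9 + X² - 3*t*√(3 + t) (g(X, t) = (X*X + (-3*√(3 + t))*t) + 9 = (X² - 3*t*√(3 + t)) + 9 = 9 + X² - 3*t*√(3 + t))
(-120 + g(-4, 5))*82 = (-120 + (9 + (-4)² - 3*5*√(3 + 5)))*82 = (-120 + (9 + 16 - 3*5*√8))*82 = (-120 + (9 + 16 - 3*5*2*√2))*82 = (-120 + (9 + 16 - 30*√2))*82 = (-120 + (25 - 30*√2))*82 = (-95 - 30*√2)*82 = -7790 - 2460*√2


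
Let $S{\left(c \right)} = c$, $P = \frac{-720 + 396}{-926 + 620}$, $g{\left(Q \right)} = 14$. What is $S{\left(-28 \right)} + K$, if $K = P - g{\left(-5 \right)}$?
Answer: $- \frac{696}{17} \approx -40.941$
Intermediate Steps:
$P = \frac{18}{17}$ ($P = - \frac{324}{-306} = \left(-324\right) \left(- \frac{1}{306}\right) = \frac{18}{17} \approx 1.0588$)
$K = - \frac{220}{17}$ ($K = \frac{18}{17} - 14 = - \frac{220}{17} \approx -12.941$)
$S{\left(-28 \right)} + K = -28 - \frac{220}{17} = - \frac{696}{17}$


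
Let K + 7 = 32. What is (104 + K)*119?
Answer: 15351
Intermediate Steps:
K = 25 (K = -7 + 32 = 25)
(104 + K)*119 = (104 + 25)*119 = 129*119 = 15351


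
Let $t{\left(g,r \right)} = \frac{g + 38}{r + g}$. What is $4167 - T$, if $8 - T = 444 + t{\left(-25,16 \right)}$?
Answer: $\frac{41414}{9} \approx 4601.6$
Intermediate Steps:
$t{\left(g,r \right)} = \frac{38 + g}{g + r}$
$T = - \frac{3911}{9}$ ($T = 8 - \left(444 + \frac{38 - 25}{-25 + 16}\right) = 8 - \left(444 + \frac{1}{-9} \cdot 13\right) = 8 - \left(444 - \frac{13}{9}\right) = 8 - \frac{3983}{9} = - \frac{3911}{9} \approx -434.56$)
$4167 - T = 4167 - - \frac{3911}{9} = 4167 + \frac{3911}{9} = \frac{41414}{9}$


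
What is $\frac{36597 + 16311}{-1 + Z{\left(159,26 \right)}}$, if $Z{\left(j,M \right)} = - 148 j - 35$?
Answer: $- \frac{4409}{1964} \approx -2.2449$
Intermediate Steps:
$Z{\left(j,M \right)} = -35 - 148 j$
$\frac{36597 + 16311}{-1 + Z{\left(159,26 \right)}} = \frac{36597 + 16311}{-1 - 23567} = \frac{52908}{-1 - 23567} = \frac{52908}{-23568} = 52908 \left(- \frac{1}{23568}\right) = - \frac{4409}{1964}$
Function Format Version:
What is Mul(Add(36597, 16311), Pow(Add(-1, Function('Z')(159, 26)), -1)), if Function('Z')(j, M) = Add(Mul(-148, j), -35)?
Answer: Rational(-4409, 1964) ≈ -2.2449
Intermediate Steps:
Function('Z')(j, M) = Add(-35, Mul(-148, j))
Mul(Add(36597, 16311), Pow(Add(-1, Function('Z')(159, 26)), -1)) = Mul(Add(36597, 16311), Pow(Add(-1, Add(-35, Mul(-148, 159))), -1)) = Mul(52908, Pow(Add(-1, Add(-35, -23532)), -1)) = Mul(52908, Pow(Add(-1, -23567), -1)) = Mul(52908, Pow(-23568, -1)) = Mul(52908, Rational(-1, 23568)) = Rational(-4409, 1964)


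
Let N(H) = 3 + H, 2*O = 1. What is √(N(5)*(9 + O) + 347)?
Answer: 3*√47 ≈ 20.567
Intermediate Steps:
O = ½ (O = (½)*1 = ½ ≈ 0.50000)
√(N(5)*(9 + O) + 347) = √((3 + 5)*(9 + ½) + 347) = √(8*(19/2) + 347) = √(76 + 347) = √423 = 3*√47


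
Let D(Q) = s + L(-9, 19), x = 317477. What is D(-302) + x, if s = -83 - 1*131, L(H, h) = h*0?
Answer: 317263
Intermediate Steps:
L(H, h) = 0
s = -214 (s = -83 - 131 = -214)
D(Q) = -214 (D(Q) = -214 + 0 = -214)
D(-302) + x = -214 + 317477 = 317263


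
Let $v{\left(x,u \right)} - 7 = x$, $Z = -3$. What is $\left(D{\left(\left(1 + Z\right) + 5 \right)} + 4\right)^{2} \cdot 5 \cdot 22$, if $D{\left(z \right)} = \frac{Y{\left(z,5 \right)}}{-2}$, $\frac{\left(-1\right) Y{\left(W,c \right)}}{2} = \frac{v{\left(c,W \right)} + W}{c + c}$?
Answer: $\frac{6655}{2} \approx 3327.5$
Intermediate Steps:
$v{\left(x,u \right)} = 7 + x$
$Y{\left(W,c \right)} = - \frac{7 + W + c}{c}$ ($Y{\left(W,c \right)} = - 2 \frac{\left(7 + c\right) + W}{c + c} = - 2 \frac{7 + W + c}{2 c} = - \frac{7 + W + c}{c}$)
$D{\left(z \right)} = \frac{6}{5} + \frac{z}{10}$ ($D{\left(z \right)} = \frac{\frac{1}{5} \left(-7 - z - 5\right)}{-2} = \frac{-7 - z - 5}{5} \left(- \frac{1}{2}\right) = \frac{-12 - z}{5} \left(- \frac{1}{2}\right) = \left(- \frac{12}{5} - \frac{z}{5}\right) \left(- \frac{1}{2}\right) = \frac{6}{5} + \frac{z}{10}$)
$\left(D{\left(\left(1 + Z\right) + 5 \right)} + 4\right)^{2} \cdot 5 \cdot 22 = \left(\left(\frac{6}{5} + \frac{\left(1 - 3\right) + 5}{10}\right) + 4\right)^{2} \cdot 5 \cdot 22 = \left(\left(\frac{6}{5} + \frac{-2 + 5}{10}\right) + 4\right)^{2} \cdot 5 \cdot 22 = \left(\left(\frac{6}{5} + \frac{1}{10} \cdot 3\right) + 4\right)^{2} \cdot 5 \cdot 22 = \left(\left(\frac{6}{5} + \frac{3}{10}\right) + 4\right)^{2} \cdot 5 \cdot 22 = \left(\frac{3}{2} + 4\right)^{2} \cdot 5 \cdot 22 = \left(\frac{11}{2}\right)^{2} \cdot 5 \cdot 22 = \frac{121}{4} \cdot 5 \cdot 22 = \frac{605}{4} \cdot 22 = \frac{6655}{2}$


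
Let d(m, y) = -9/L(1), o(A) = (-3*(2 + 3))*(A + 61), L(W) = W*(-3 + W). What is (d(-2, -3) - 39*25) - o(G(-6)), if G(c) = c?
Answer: -291/2 ≈ -145.50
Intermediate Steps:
o(A) = -915 - 15*A (o(A) = (-3*5)*(61 + A) = -15*(61 + A) = -915 - 15*A)
d(m, y) = 9/2 (d(m, y) = -9/(-3 + 1) = -9/(1*(-2)) = -9/(-2) = -9*(-½) = 9/2)
(d(-2, -3) - 39*25) - o(G(-6)) = (9/2 - 39*25) - (-915 - 15*(-6)) = (9/2 - 975) - (-915 + 90) = -1941/2 - 1*(-825) = -1941/2 + 825 = -291/2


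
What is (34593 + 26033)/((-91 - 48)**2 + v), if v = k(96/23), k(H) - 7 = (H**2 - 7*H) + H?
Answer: 16035577/5110240 ≈ 3.1379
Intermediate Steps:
k(H) = 7 + H**2 - 6*H (k(H) = 7 + ((H**2 - 7*H) + H) = 7 + (H**2 - 6*H) = 7 + H**2 - 6*H)
v = -329/529 (v = 7 + (96/23)**2 - 576/23 = 7 + (96*(1/23))**2 - 576/23 = 7 + (96/23)**2 - 6*96/23 = 7 + 9216/529 - 576/23 = -329/529 ≈ -0.62193)
(34593 + 26033)/((-91 - 48)**2 + v) = (34593 + 26033)/((-91 - 48)**2 - 329/529) = 60626/((-139)**2 - 329/529) = 60626/(19321 - 329/529) = 60626/(10220480/529) = 60626*(529/10220480) = 16035577/5110240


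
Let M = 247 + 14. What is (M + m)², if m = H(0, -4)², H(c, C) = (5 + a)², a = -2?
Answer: 116964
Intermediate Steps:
H(c, C) = 9 (H(c, C) = (5 - 2)² = 3² = 9)
M = 261
m = 81 (m = 9² = 81)
(M + m)² = (261 + 81)² = 342² = 116964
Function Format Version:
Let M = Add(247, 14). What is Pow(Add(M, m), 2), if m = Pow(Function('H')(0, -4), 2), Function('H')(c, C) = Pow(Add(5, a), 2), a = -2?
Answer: 116964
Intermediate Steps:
Function('H')(c, C) = 9 (Function('H')(c, C) = Pow(Add(5, -2), 2) = Pow(3, 2) = 9)
M = 261
m = 81 (m = Pow(9, 2) = 81)
Pow(Add(M, m), 2) = Pow(Add(261, 81), 2) = Pow(342, 2) = 116964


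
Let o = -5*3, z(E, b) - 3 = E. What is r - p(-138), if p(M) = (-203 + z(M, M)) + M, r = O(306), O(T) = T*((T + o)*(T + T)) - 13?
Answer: 54496615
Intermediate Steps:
z(E, b) = 3 + E
o = -15
O(T) = -13 + 2*T**2*(-15 + T) (O(T) = T*((T - 15)*(T + T)) - 13 = T*((-15 + T)*(2*T)) - 13 = T*(2*T*(-15 + T)) - 13 = 2*T**2*(-15 + T) - 13 = -13 + 2*T**2*(-15 + T))
r = 54496139 (r = -13 - 30*306**2 + 2*306**3 = -13 - 30*93636 + 2*28652616 = -13 - 2809080 + 57305232 = 54496139)
p(M) = -200 + 2*M (p(M) = (-203 + (3 + M)) + M = (-200 + M) + M = -200 + 2*M)
r - p(-138) = 54496139 - (-200 + 2*(-138)) = 54496139 - (-200 - 276) = 54496139 - 1*(-476) = 54496139 + 476 = 54496615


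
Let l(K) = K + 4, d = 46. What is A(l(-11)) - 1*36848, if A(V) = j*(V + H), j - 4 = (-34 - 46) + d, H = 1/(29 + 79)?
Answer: -659489/18 ≈ -36638.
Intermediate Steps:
H = 1/108 ≈ 0.0092593
j = -30 (j = 4 + ((-34 - 46) + 46) = 4 + (-80 + 46) = 4 - 34 = -30)
l(K) = 4 + K
A(V) = -5/18 - 30*V (A(V) = -30*(V + 1/108) = -30*(1/108 + V) = -5/18 - 30*V)
A(l(-11)) - 1*36848 = (-5/18 - 30*(4 - 11)) - 1*36848 = (-5/18 - 30*(-7)) - 36848 = (-5/18 + 210) - 36848 = 3775/18 - 36848 = -659489/18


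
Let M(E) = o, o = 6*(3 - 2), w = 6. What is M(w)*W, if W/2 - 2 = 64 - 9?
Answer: 684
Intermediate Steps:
W = 114 (W = 4 + 2*(64 - 9) = 4 + 2*55 = 4 + 110 = 114)
o = 6 (o = 6*1 = 6)
M(E) = 6
M(w)*W = 6*114 = 684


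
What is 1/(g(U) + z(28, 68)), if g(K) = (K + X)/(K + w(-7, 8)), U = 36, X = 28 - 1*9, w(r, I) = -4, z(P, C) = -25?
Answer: -32/745 ≈ -0.042953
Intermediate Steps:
X = 19 (X = 28 - 9 = 19)
g(K) = (19 + K)/(-4 + K) (g(K) = (K + 19)/(K - 4) = (19 + K)/(-4 + K))
1/(g(U) + z(28, 68)) = 1/((19 + 36)/(-4 + 36) - 25) = 1/(55/32 - 25) = 1/(-745/32) = -32/745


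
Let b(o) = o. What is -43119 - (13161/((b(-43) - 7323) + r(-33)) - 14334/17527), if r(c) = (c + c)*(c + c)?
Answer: -2274523787943/52756270 ≈ -43114.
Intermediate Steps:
r(c) = 4*c² (r(c) = (2*c)*(2*c) = 4*c²)
-43119 - (13161/((b(-43) - 7323) + r(-33)) - 14334/17527) = -43119 - (13161/((-43 - 7323) + 4*(-33)²) - 14334/17527) = -43119 - (13161/(-7366 + 4*1089) - 14334*1/17527) = -43119 - (13161/(-7366 + 4356) - 14334/17527) = -43119 - (13161/(-3010) - 14334/17527) = -43119 - (13161*(-1/3010) - 14334/17527) = -43119 - (-13161/3010 - 14334/17527) = -43119 - 1*(-273818187/52756270) = -43119 + 273818187/52756270 = -2274523787943/52756270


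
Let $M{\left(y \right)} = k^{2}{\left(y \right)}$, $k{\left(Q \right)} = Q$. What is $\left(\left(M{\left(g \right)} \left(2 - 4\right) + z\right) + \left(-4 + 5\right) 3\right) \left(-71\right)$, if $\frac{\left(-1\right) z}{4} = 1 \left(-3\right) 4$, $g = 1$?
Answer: $-3479$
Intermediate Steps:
$M{\left(y \right)} = y^{2}$
$z = 48$ ($z = - 4 \cdot 1 \left(-3\right) 4 = - 4 \left(\left(-3\right) 4\right) = \left(-4\right) \left(-12\right) = 48$)
$\left(\left(M{\left(g \right)} \left(2 - 4\right) + z\right) + \left(-4 + 5\right) 3\right) \left(-71\right) = \left(\left(1^{2} \left(2 - 4\right) + 48\right) + \left(-4 + 5\right) 3\right) \left(-71\right) = \left(\left(1 \left(-2\right) + 48\right) + 1 \cdot 3\right) \left(-71\right) = \left(\left(-2 + 48\right) + 3\right) \left(-71\right) = \left(46 + 3\right) \left(-71\right) = 49 \left(-71\right) = -3479$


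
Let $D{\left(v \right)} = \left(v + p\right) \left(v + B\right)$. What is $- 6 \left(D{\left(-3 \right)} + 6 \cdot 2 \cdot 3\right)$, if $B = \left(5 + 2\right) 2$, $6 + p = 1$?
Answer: $312$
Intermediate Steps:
$p = -5$ ($p = -6 + 1 = -5$)
$B = 14$ ($B = 7 \cdot 2 = 14$)
$D{\left(v \right)} = \left(-5 + v\right) \left(14 + v\right)$ ($D{\left(v \right)} = \left(v - 5\right) \left(v + 14\right) = \left(-5 + v\right) \left(14 + v\right)$)
$- 6 \left(D{\left(-3 \right)} + 6 \cdot 2 \cdot 3\right) = - 6 \left(\left(-70 + \left(-3\right)^{2} + 9 \left(-3\right)\right) + 6 \cdot 2 \cdot 3\right) = - 6 \left(\left(-70 + 9 - 27\right) + 12 \cdot 3\right) = - 6 \left(-88 + 36\right) = \left(-6\right) \left(-52\right) = 312$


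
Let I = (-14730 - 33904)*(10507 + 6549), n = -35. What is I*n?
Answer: 29032552640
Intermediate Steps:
I = -829501504 (I = -48634*17056 = -829501504)
I*n = -829501504*(-35) = 29032552640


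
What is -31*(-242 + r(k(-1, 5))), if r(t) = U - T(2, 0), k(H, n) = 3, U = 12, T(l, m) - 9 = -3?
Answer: 7316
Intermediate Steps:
T(l, m) = 6 (T(l, m) = 9 - 3 = 6)
r(t) = 6 (r(t) = 12 - 1*6 = 12 - 6 = 6)
-31*(-242 + r(k(-1, 5))) = -31*(-242 + 6) = -31*(-236) = 7316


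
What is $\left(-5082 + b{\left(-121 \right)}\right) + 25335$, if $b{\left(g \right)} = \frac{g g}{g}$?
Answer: $20132$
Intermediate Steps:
$b{\left(g \right)} = g$ ($b{\left(g \right)} = \frac{g^{2}}{g} = g$)
$\left(-5082 + b{\left(-121 \right)}\right) + 25335 = \left(-5082 - 121\right) + 25335 = -5203 + 25335 = 20132$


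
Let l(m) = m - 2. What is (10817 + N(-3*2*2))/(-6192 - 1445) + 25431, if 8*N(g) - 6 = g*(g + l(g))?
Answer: 776822761/30548 ≈ 25430.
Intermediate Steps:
l(m) = -2 + m
N(g) = ¾ + g*(-2 + 2*g)/8 (N(g) = ¾ + (g*(g + (-2 + g)))/8 = ¾ + (g*(-2 + 2*g))/8 = ¾ + g*(-2 + 2*g)/8)
(10817 + N(-3*2*2))/(-6192 - 1445) + 25431 = (10817 + (¾ - (-3*2)*2/4 + (-3*2*2)²/4))/(-6192 - 1445) + 25431 = (10817 + (¾ - (-3)*2/2 + (-6*2)²/4))/(-7637) + 25431 = (10817 + (¾ - ¼*(-12) + (¼)*(-12)²))*(-1/7637) + 25431 = (10817 + (¾ + 3 + (¼)*144))*(-1/7637) + 25431 = (10817 + (¾ + 3 + 36))*(-1/7637) + 25431 = (10817 + 159/4)*(-1/7637) + 25431 = (43427/4)*(-1/7637) + 25431 = -43427/30548 + 25431 = 776822761/30548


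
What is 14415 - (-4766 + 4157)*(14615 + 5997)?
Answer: 12567123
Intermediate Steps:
14415 - (-4766 + 4157)*(14615 + 5997) = 14415 - (-609)*20612 = 14415 - 1*(-12552708) = 14415 + 12552708 = 12567123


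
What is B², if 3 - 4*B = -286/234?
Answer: 361/324 ≈ 1.1142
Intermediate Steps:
B = 19/18 (B = ¾ - (-143)/(2*234) = ¾ - ¼*(-11/9) = ¾ + 11/36 = 19/18 ≈ 1.0556)
B² = (19/18)² = 361/324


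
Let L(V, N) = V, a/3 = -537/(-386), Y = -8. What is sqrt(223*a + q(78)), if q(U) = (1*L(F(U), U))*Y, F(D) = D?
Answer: sqrt(45698154)/386 ≈ 17.513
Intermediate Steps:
a = 1611/386 (a = 3*(-537/(-386)) = 3*(-537*(-1/386)) = 3*(537/386) = 1611/386 ≈ 4.1736)
q(U) = -8*U (q(U) = (1*U)*(-8) = U*(-8) = -8*U)
sqrt(223*a + q(78)) = sqrt(223*(1611/386) - 8*78) = sqrt(359253/386 - 624) = sqrt(118389/386) = sqrt(45698154)/386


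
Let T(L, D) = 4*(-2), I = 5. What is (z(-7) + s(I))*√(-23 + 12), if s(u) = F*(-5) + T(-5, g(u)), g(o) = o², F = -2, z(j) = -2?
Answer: 0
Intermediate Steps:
T(L, D) = -8
s(u) = 2 (s(u) = -2*(-5) - 8 = 10 - 8 = 2)
(z(-7) + s(I))*√(-23 + 12) = (-2 + 2)*√(-23 + 12) = 0*√(-11) = 0*(I*√11) = 0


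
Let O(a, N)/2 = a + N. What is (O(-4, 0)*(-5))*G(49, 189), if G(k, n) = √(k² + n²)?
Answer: 280*√778 ≈ 7809.9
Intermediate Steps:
O(a, N) = 2*N + 2*a (O(a, N) = 2*(a + N) = 2*(N + a) = 2*N + 2*a)
(O(-4, 0)*(-5))*G(49, 189) = ((2*0 + 2*(-4))*(-5))*√(49² + 189²) = ((0 - 8)*(-5))*√(2401 + 35721) = (-8*(-5))*√38122 = 40*(7*√778) = 280*√778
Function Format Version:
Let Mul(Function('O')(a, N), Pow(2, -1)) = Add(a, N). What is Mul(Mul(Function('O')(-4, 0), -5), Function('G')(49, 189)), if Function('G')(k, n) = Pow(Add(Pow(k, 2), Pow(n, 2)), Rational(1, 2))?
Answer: Mul(280, Pow(778, Rational(1, 2))) ≈ 7809.9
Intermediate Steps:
Function('O')(a, N) = Add(Mul(2, N), Mul(2, a)) (Function('O')(a, N) = Mul(2, Add(a, N)) = Mul(2, Add(N, a)) = Add(Mul(2, N), Mul(2, a)))
Mul(Mul(Function('O')(-4, 0), -5), Function('G')(49, 189)) = Mul(Mul(Add(Mul(2, 0), Mul(2, -4)), -5), Pow(Add(Pow(49, 2), Pow(189, 2)), Rational(1, 2))) = Mul(Mul(Add(0, -8), -5), Pow(Add(2401, 35721), Rational(1, 2))) = Mul(Mul(-8, -5), Pow(38122, Rational(1, 2))) = Mul(40, Mul(7, Pow(778, Rational(1, 2)))) = Mul(280, Pow(778, Rational(1, 2)))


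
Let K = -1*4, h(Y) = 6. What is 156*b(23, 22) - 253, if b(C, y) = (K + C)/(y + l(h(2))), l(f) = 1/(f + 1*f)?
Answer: -31477/265 ≈ -118.78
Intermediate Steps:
K = -4
l(f) = 1/(2*f) (l(f) = 1/(f + f) = 1/(2*f))
b(C, y) = (-4 + C)/(1/12 + y) (b(C, y) = (-4 + C)/(y + (1/2)/6) = (-4 + C)/(y + (1/2)*(1/6)) = (-4 + C)/(y + 1/12) = (-4 + C)/(1/12 + y))
156*b(23, 22) - 253 = 156*(12*(-4 + 23)/(1 + 12*22)) - 253 = 156*(12*19/(1 + 264)) - 253 = 156*(12*19/265) - 253 = 156*(12*(1/265)*19) - 253 = 156*(228/265) - 253 = 35568/265 - 253 = -31477/265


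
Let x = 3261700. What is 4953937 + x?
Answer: 8215637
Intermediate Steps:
4953937 + x = 4953937 + 3261700 = 8215637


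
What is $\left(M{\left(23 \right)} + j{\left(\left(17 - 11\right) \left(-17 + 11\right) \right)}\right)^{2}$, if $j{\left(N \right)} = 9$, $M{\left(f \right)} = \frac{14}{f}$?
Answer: $\frac{48841}{529} \approx 92.327$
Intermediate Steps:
$\left(M{\left(23 \right)} + j{\left(\left(17 - 11\right) \left(-17 + 11\right) \right)}\right)^{2} = \left(\frac{14}{23} + 9\right)^{2} = \left(\frac{221}{23}\right)^{2} = \frac{48841}{529}$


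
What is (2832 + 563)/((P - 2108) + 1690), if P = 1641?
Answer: 3395/1223 ≈ 2.7760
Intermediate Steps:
(2832 + 563)/((P - 2108) + 1690) = (2832 + 563)/((1641 - 2108) + 1690) = 3395/(-467 + 1690) = 3395/1223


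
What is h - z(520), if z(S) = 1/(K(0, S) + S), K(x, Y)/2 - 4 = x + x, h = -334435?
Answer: -176581681/528 ≈ -3.3444e+5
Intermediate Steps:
K(x, Y) = 8 + 4*x (K(x, Y) = 8 + 2*(x + x) = 8 + 2*(2*x) = 8 + 4*x)
z(S) = 1/(8 + S) (z(S) = 1/((8 + 4*0) + S) = 1/((8 + 0) + S) = 1/(8 + S))
h - z(520) = -334435 - 1/(8 + 520) = -334435 - 1/528 = -176581681/528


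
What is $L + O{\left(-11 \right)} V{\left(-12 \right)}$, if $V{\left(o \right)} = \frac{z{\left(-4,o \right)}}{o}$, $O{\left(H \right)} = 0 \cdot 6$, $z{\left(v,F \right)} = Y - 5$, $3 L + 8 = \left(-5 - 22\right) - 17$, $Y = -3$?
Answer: $- \frac{52}{3} \approx -17.333$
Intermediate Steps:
$L = - \frac{52}{3}$ ($L = - \frac{8}{3} + \frac{\left(-5 - 22\right) - 17}{3} = - \frac{8}{3} + \frac{-27 - 17}{3} = - \frac{8}{3} + \frac{1}{3} \left(-44\right) = - \frac{8}{3} - \frac{44}{3} = - \frac{52}{3} \approx -17.333$)
$z{\left(v,F \right)} = -8$ ($z{\left(v,F \right)} = -3 - 5 = -8$)
$O{\left(H \right)} = 0$
$V{\left(o \right)} = - \frac{8}{o}$
$L + O{\left(-11 \right)} V{\left(-12 \right)} = - \frac{52}{3} + 0 \left(- \frac{8}{-12}\right) = - \frac{52}{3} + 0 \left(\left(-8\right) \left(- \frac{1}{12}\right)\right) = - \frac{52}{3} + 0 \cdot \frac{2}{3} = - \frac{52}{3} + 0 = - \frac{52}{3}$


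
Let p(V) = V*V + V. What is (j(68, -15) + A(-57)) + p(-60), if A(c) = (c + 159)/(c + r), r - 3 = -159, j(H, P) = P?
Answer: 250241/71 ≈ 3524.5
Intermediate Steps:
r = -156 (r = 3 - 159 = -156)
A(c) = (159 + c)/(-156 + c) (A(c) = (c + 159)/(c - 156) = (159 + c)/(-156 + c))
p(V) = V + V² (p(V) = V² + V = V + V²)
(j(68, -15) + A(-57)) + p(-60) = (-15 + (159 - 57)/(-156 - 57)) - 60*(1 - 60) = (-15 + 102/(-213)) - 60*(-59) = (-15 - 1/213*102) + 3540 = (-15 - 34/71) + 3540 = -1099/71 + 3540 = 250241/71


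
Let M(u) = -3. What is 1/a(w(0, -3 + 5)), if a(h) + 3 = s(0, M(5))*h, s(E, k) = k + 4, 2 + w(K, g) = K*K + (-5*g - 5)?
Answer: -1/20 ≈ -0.050000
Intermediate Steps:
w(K, g) = -7 + K**2 - 5*g (w(K, g) = -2 + (K*K + (-5*g - 5)) = -2 + (K**2 + (-5 - 5*g)) = -2 + (-5 + K**2 - 5*g) = -7 + K**2 - 5*g)
s(E, k) = 4 + k
a(h) = -3 + h (a(h) = -3 + (4 - 3)*h = -3 + 1*h = -3 + h)
1/a(w(0, -3 + 5)) = 1/(-3 + (-7 + 0**2 - 5*(-3 + 5))) = 1/(-3 + (-7 + 0 - 5*2)) = 1/(-3 + (-7 + 0 - 10)) = 1/(-3 - 17) = 1/(-20) = -1/20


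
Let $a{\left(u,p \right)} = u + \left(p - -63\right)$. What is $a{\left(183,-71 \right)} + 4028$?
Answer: $4203$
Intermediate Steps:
$a{\left(u,p \right)} = 63 + p + u$ ($a{\left(u,p \right)} = u + \left(p + 63\right) = u + \left(63 + p\right) = 63 + p + u$)
$a{\left(183,-71 \right)} + 4028 = \left(63 - 71 + 183\right) + 4028 = 175 + 4028 = 4203$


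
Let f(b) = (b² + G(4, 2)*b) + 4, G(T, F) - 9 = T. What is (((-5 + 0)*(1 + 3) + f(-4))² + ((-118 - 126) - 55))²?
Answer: 5784025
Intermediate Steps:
G(T, F) = 9 + T
f(b) = 4 + b² + 13*b (f(b) = (b² + (9 + 4)*b) + 4 = (b² + 13*b) + 4 = 4 + b² + 13*b)
(((-5 + 0)*(1 + 3) + f(-4))² + ((-118 - 126) - 55))² = (((-5 + 0)*(1 + 3) + (4 + (-4)² + 13*(-4)))² + ((-118 - 126) - 55))² = ((-5*4 + (4 + 16 - 52))² + (-244 - 55))² = ((-20 - 32)² - 299)² = ((-52)² - 299)² = (2704 - 299)² = 2405² = 5784025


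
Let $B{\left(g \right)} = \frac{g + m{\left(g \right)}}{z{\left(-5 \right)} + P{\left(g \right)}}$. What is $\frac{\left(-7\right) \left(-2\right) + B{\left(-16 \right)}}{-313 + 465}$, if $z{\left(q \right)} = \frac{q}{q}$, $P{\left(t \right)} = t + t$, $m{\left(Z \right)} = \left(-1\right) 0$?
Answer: $\frac{225}{2356} \approx 0.095501$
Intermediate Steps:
$m{\left(Z \right)} = 0$
$P{\left(t \right)} = 2 t$
$z{\left(q \right)} = 1$
$B{\left(g \right)} = \frac{g}{1 + 2 g}$ ($B{\left(g \right)} = \frac{g + 0}{1 + 2 g} = \frac{g}{1 + 2 g}$)
$\frac{\left(-7\right) \left(-2\right) + B{\left(-16 \right)}}{-313 + 465} = \frac{\left(-7\right) \left(-2\right) - \frac{16}{1 + 2 \left(-16\right)}}{-313 + 465} = \frac{14 - \frac{16}{1 - 32}}{152} = \left(14 - \frac{16}{-31}\right) \frac{1}{152} = \left(14 - - \frac{16}{31}\right) \frac{1}{152} = \left(14 + \frac{16}{31}\right) \frac{1}{152} = \frac{450}{31} \cdot \frac{1}{152} = \frac{225}{2356}$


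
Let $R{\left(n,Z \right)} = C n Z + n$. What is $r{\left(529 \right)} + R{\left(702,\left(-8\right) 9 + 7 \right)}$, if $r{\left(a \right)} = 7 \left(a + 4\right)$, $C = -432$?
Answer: $19716593$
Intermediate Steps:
$R{\left(n,Z \right)} = n - 432 Z n$ ($R{\left(n,Z \right)} = - 432 n Z + n = - 432 Z n + n = n - 432 Z n$)
$r{\left(a \right)} = 28 + 7 a$ ($r{\left(a \right)} = 7 \left(4 + a\right) = 28 + 7 a$)
$r{\left(529 \right)} + R{\left(702,\left(-8\right) 9 + 7 \right)} = \left(28 + 7 \cdot 529\right) + 702 \left(1 - 432 \left(\left(-8\right) 9 + 7\right)\right) = \left(28 + 3703\right) + 702 \left(1 - 432 \left(-72 + 7\right)\right) = 3731 + 702 \left(1 - -28080\right) = 3731 + 702 \left(1 + 28080\right) = 3731 + 702 \cdot 28081 = 3731 + 19712862 = 19716593$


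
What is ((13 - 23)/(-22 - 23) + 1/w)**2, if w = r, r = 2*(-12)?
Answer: 169/5184 ≈ 0.032600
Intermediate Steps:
r = -24
w = -24
((13 - 23)/(-22 - 23) + 1/w)**2 = ((13 - 23)/(-22 - 23) + 1/(-24))**2 = (-10/(-45) - 1/24)**2 = (-10*(-1/45) - 1/24)**2 = (2/9 - 1/24)**2 = (13/72)**2 = 169/5184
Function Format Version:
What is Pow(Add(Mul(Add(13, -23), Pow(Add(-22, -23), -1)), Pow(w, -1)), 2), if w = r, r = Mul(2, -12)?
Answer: Rational(169, 5184) ≈ 0.032600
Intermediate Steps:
r = -24
w = -24
Pow(Add(Mul(Add(13, -23), Pow(Add(-22, -23), -1)), Pow(w, -1)), 2) = Pow(Add(Mul(Add(13, -23), Pow(Add(-22, -23), -1)), Pow(-24, -1)), 2) = Pow(Add(Mul(-10, Pow(-45, -1)), Rational(-1, 24)), 2) = Pow(Add(Mul(-10, Rational(-1, 45)), Rational(-1, 24)), 2) = Pow(Add(Rational(2, 9), Rational(-1, 24)), 2) = Pow(Rational(13, 72), 2) = Rational(169, 5184)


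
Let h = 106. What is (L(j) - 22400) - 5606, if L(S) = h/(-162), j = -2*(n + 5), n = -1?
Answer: -2268539/81 ≈ -28007.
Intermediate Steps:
j = -8 (j = -2*(-1 + 5) = -2*4 = -8)
L(S) = -53/81 (L(S) = 106/(-162) = 106*(-1/162) = -53/81)
(L(j) - 22400) - 5606 = (-53/81 - 22400) - 5606 = -1814453/81 - 5606 = -2268539/81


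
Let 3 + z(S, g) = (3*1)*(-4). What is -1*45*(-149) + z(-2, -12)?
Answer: 6690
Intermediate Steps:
z(S, g) = -15 (z(S, g) = -3 + (3*1)*(-4) = -3 + 3*(-4) = -3 - 12 = -15)
-1*45*(-149) + z(-2, -12) = -1*45*(-149) - 15 = -45*(-149) - 15 = 6705 - 15 = 6690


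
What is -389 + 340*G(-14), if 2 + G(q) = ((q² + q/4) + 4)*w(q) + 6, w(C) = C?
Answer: -934369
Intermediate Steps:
G(q) = 4 + q*(4 + q² + q/4) (G(q) = -2 + (((q² + q/4) + 4)*q + 6) = -2 + ((4 + q² + q/4)*q + 6) = -2 + (q*(4 + q² + q/4) + 6) = -2 + (6 + q*(4 + q² + q/4)) = 4 + q*(4 + q² + q/4))
-389 + 340*G(-14) = -389 + 340*(4 + (-14)³ + 4*(-14) + (¼)*(-14)²) = -389 + 340*(4 - 2744 - 56 + (¼)*196) = -389 + 340*(4 - 2744 - 56 + 49) = -389 + 340*(-2747) = -389 - 933980 = -934369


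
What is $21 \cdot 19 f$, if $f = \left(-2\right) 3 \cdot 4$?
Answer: $-9576$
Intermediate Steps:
$f = -24$ ($f = \left(-6\right) 4 = -24$)
$21 \cdot 19 f = 21 \cdot 19 \left(-24\right) = 399 \left(-24\right) = -9576$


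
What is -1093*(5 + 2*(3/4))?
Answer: -14209/2 ≈ -7104.5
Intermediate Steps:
-1093*(5 + 2*(3/4)) = -1093*(5 + 2*(3*(¼))) = -1093*(5 + 2*(¾)) = -1093*(5 + 3/2) = -1093*13/2 = -14209/2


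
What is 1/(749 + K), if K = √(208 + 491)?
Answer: 749/560302 - √699/560302 ≈ 0.0012896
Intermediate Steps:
K = √699 ≈ 26.439
1/(749 + K) = 1/(749 + √699)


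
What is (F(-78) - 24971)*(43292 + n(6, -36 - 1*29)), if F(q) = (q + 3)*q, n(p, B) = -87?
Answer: -826122805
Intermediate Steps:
F(q) = q*(3 + q) (F(q) = (3 + q)*q = q*(3 + q))
(F(-78) - 24971)*(43292 + n(6, -36 - 1*29)) = (-78*(3 - 78) - 24971)*(43292 - 87) = (-78*(-75) - 24971)*43205 = (5850 - 24971)*43205 = -19121*43205 = -826122805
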